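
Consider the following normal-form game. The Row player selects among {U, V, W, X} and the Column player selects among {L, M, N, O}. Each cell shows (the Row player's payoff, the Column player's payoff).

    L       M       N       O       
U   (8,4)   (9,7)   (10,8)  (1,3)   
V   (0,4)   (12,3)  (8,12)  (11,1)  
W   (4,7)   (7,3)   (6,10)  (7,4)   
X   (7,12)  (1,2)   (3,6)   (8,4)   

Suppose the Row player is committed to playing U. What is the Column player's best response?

With the Row player fixed at U, the Column player's payoffs are: L → 4, M → 7, N → 8, O → 3.
The maximum is 8, achieved by N.

N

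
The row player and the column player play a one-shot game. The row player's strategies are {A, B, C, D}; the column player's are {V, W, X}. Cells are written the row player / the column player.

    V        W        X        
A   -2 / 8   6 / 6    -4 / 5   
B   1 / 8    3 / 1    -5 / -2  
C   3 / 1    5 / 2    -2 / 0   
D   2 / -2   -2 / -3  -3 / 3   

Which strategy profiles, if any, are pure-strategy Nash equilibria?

None

Check mutual best responses: a cell is a NE iff neither player can gain by unilaterally deviating.
The row player's best responses — vs V: C (payoff 3); vs W: A (payoff 6); vs X: C (payoff -2).
The column player's best responses — vs A: V (payoff 8); vs B: V (payoff 8); vs C: W (payoff 2); vs D: X (payoff 3).
No cell has both players best-responding. For instance, the row player's best reply to W is A, but against A the column player prefers V over W.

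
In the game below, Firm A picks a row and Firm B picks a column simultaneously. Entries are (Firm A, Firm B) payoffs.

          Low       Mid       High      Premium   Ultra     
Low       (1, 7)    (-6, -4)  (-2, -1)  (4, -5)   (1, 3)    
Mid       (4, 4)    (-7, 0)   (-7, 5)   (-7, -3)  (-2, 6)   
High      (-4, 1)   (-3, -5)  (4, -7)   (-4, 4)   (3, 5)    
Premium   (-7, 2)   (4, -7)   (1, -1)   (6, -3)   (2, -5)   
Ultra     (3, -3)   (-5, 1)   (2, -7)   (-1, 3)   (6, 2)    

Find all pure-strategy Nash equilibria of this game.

No pure-strategy Nash equilibrium

Check mutual best responses: a cell is a NE iff neither player can gain by unilaterally deviating.
Firm A's best responses — vs Low: Mid (payoff 4); vs Mid: Premium (payoff 4); vs High: High (payoff 4); vs Premium: Premium (payoff 6); vs Ultra: Ultra (payoff 6).
Firm B's best responses — vs Low: Low (payoff 7); vs Mid: Ultra (payoff 6); vs High: Ultra (payoff 5); vs Premium: Low (payoff 2); vs Ultra: Premium (payoff 3).
No cell has both players best-responding. For instance, Firm A's best reply to Mid is Premium, but against Premium Firm B prefers Low over Mid.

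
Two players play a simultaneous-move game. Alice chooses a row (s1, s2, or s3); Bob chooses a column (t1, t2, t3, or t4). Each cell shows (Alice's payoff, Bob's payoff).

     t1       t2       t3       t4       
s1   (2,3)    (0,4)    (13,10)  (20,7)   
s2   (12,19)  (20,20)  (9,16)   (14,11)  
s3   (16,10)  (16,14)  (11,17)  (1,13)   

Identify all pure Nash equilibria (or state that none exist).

(s1, t3) and (s2, t2)

A profile is a Nash equilibrium when each player is best-responding to the other.
Alice's best responses — vs t1: s3 (payoff 16); vs t2: s2 (payoff 20); vs t3: s1 (payoff 13); vs t4: s1 (payoff 20).
Bob's best responses — vs s1: t3 (payoff 10); vs s2: t2 (payoff 20); vs s3: t3 (payoff 17).
Mutual best responses occur at (s1, t3) and (s2, t2); at each, neither player gains by switching.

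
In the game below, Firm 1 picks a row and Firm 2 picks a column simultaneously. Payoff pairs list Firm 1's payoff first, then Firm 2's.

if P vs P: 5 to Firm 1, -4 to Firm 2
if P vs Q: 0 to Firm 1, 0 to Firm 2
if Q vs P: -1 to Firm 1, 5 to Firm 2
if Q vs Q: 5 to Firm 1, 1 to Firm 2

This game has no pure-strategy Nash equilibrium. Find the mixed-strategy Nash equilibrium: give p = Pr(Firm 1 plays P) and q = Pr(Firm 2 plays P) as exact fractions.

p = 1/2, q = 5/11

In a mixed NE each player is indifferent between their pure strategies, so the opponent's mix sets the indifference.
Firm 2 indifferent between P and Q: p·(-4) + (1−p)·5 = p·0 + (1−p)·1 ⟹ 5 + (-9)p = 1 + (-1)p ⟹ p = 1/2.
Firm 1 indifferent between P and Q: q·5 + (1−q)·0 = q·(-1) + (1−q)·5 ⟹ 0 + 5q = 5 + (-6)q ⟹ q = 5/11.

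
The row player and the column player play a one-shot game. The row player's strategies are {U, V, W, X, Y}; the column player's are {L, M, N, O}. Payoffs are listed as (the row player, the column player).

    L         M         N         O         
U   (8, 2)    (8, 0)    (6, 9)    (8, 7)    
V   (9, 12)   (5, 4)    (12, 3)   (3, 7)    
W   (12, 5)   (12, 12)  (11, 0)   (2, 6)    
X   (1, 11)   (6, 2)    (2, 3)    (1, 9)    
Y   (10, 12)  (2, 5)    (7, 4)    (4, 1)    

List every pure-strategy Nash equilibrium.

(W, M)

Check mutual best responses: a cell is a NE iff neither player can gain by unilaterally deviating.
The row player's best responses — vs L: W (payoff 12); vs M: W (payoff 12); vs N: V (payoff 12); vs O: U (payoff 8).
The column player's best responses — vs U: N (payoff 9); vs V: L (payoff 12); vs W: M (payoff 12); vs X: L (payoff 11); vs Y: L (payoff 12).
The only mutual best response is (W, M); neither player gains by switching there.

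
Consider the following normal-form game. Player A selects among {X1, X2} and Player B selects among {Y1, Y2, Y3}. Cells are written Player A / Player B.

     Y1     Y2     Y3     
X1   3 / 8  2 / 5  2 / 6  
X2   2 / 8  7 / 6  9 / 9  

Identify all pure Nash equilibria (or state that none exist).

A profile is a Nash equilibrium when each player is best-responding to the other.
Player A's best responses — vs Y1: X1 (payoff 3); vs Y2: X2 (payoff 7); vs Y3: X2 (payoff 9).
Player B's best responses — vs X1: Y1 (payoff 8); vs X2: Y3 (payoff 9).
Mutual best responses occur at (X1, Y1) and (X2, Y3); at each, neither player gains by switching.

(X1, Y1) and (X2, Y3)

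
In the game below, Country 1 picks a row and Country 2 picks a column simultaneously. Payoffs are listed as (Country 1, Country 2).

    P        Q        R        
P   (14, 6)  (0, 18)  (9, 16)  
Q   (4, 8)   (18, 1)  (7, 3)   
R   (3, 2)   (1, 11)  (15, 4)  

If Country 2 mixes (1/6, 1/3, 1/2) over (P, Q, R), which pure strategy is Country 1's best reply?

Q

Compute Country 1's expected payoff from each pure strategy against the given mix.
P: (1/6)·14 + (1/3)·0 + (1/2)·9 = 41/6
Q: (1/6)·4 + (1/3)·18 + (1/2)·7 = 61/6
R: (1/6)·3 + (1/3)·1 + (1/2)·15 = 25/3
Highest expected payoff is 61/6, from Q.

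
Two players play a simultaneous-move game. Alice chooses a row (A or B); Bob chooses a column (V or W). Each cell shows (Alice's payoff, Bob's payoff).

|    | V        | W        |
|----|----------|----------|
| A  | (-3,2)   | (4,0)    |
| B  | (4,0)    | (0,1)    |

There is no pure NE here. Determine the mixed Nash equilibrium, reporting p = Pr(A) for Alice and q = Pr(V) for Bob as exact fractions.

In a mixed NE each player is indifferent between their pure strategies, so the opponent's mix sets the indifference.
Bob indifferent between V and W: p·2 + (1−p)·0 = p·0 + (1−p)·1 ⟹ 0 + 2p = 1 + (-1)p ⟹ p = 1/3.
Alice indifferent between A and B: q·(-3) + (1−q)·4 = q·4 + (1−q)·0 ⟹ 4 + (-7)q = 0 + 4q ⟹ q = 4/11.

p = 1/3, q = 4/11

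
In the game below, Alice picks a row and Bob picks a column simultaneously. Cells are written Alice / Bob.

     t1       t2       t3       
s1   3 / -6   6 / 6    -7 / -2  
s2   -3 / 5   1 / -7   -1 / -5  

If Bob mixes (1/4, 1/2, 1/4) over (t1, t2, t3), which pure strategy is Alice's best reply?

s1

Compute Alice's expected payoff from each pure strategy against the given mix.
s1: (1/4)·3 + (1/2)·6 + (1/4)·(-7) = 2
s2: (1/4)·(-3) + (1/2)·1 + (1/4)·(-1) = -1/2
Highest expected payoff is 2, from s1.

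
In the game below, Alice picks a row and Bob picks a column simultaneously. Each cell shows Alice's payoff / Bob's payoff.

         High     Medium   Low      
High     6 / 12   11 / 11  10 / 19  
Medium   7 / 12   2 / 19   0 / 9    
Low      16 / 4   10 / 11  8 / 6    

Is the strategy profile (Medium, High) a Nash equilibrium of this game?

Holding Bob at High: Alice gets 7 from Medium but could get 16 by switching to Low. Alice has a profitable deviation.

No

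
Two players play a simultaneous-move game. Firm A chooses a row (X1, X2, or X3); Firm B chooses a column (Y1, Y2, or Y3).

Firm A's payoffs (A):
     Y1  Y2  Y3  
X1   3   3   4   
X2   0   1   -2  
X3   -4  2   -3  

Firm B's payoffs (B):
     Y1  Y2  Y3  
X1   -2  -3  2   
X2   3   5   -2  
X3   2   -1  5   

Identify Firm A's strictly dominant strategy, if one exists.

Check whether one of Firm A's strategies beats all alternatives regardless of what the opponent does.
X1 strictly dominates: vs Y1: 3 > each of {0, -4}; vs Y2: 3 > each of {1, 2}; vs Y3: 4 > each of {-2, -3}.

X1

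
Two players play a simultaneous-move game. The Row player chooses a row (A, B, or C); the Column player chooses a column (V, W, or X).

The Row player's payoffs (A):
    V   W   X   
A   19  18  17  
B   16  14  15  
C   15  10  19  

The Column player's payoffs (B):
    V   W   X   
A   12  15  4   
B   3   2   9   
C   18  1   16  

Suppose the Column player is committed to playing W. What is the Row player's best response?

A

With the Column player fixed at W, the Row player's payoffs are: A → 18, B → 14, C → 10.
The maximum is 18, achieved by A.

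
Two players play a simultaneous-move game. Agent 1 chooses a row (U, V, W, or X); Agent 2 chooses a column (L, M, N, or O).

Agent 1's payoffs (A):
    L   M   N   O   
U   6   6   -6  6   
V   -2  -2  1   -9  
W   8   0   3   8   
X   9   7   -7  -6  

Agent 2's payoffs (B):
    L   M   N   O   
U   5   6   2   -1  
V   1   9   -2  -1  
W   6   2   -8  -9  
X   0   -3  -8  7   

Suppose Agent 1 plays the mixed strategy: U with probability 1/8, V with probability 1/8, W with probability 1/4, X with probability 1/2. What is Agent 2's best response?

Agent 2's best reply maximizes expected payoff against the mix.
L: (1/8)·5 + (1/8)·1 + (1/4)·6 + (1/2)·0 = 9/4
M: (1/8)·6 + (1/8)·9 + (1/4)·2 + (1/2)·(-3) = 7/8
N: (1/8)·2 + (1/8)·(-2) + (1/4)·(-8) + (1/2)·(-8) = -6
O: (1/8)·(-1) + (1/8)·(-1) + (1/4)·(-9) + (1/2)·7 = 1
Highest expected payoff is 9/4, from L.

L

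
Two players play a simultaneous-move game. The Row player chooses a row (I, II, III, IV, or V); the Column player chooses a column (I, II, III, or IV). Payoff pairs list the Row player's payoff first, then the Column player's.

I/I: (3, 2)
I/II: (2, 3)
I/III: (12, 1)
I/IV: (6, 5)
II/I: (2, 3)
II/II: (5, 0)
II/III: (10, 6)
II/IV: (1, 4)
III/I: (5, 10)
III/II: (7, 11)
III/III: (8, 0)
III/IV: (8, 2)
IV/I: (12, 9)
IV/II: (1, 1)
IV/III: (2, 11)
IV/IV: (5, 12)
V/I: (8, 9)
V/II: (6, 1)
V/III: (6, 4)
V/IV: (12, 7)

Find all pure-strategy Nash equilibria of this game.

A profile is a Nash equilibrium when each player is best-responding to the other.
The Row player's best responses — vs I: IV (payoff 12); vs II: III (payoff 7); vs III: I (payoff 12); vs IV: V (payoff 12).
The Column player's best responses — vs I: IV (payoff 5); vs II: III (payoff 6); vs III: II (payoff 11); vs IV: IV (payoff 12); vs V: I (payoff 9).
The only mutual best response is (III, II); neither player gains by switching there.

(III, II)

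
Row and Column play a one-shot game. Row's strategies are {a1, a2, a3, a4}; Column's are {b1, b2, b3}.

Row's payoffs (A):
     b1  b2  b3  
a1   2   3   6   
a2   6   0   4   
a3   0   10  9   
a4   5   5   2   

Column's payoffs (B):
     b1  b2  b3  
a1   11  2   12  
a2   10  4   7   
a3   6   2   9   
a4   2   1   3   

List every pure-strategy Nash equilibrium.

(a2, b1) and (a3, b3)

A profile is a Nash equilibrium when each player is best-responding to the other.
Row's best responses — vs b1: a2 (payoff 6); vs b2: a3 (payoff 10); vs b3: a3 (payoff 9).
Column's best responses — vs a1: b3 (payoff 12); vs a2: b1 (payoff 10); vs a3: b3 (payoff 9); vs a4: b3 (payoff 3).
Mutual best responses occur at (a2, b1) and (a3, b3); at each, neither player gains by switching.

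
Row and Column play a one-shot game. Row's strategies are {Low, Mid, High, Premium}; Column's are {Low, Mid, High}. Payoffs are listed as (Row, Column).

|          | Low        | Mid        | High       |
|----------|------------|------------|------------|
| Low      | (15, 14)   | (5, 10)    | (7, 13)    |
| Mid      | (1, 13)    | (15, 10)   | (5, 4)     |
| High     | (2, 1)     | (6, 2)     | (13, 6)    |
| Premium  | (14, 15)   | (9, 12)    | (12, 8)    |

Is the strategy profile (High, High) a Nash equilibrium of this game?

Yes

Holding Column at High: Row gets 13 from High, versus 7 from Low, 5 from Mid, 12 from Premium. No profitable deviation for Row.
Holding Row at High: Column gets 6 from High, versus 1 from Low, 2 from Mid. No profitable deviation for Column either.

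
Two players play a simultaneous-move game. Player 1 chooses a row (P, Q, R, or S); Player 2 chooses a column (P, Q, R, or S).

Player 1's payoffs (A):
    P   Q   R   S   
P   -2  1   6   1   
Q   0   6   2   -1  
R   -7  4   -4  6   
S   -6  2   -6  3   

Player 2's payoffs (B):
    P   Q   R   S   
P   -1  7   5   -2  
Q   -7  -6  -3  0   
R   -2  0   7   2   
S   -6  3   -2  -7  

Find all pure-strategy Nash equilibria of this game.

Find each player's best response to every opponent strategy; NE are the intersections.
Player 1's best responses — vs P: Q (payoff 0); vs Q: Q (payoff 6); vs R: P (payoff 6); vs S: R (payoff 6).
Player 2's best responses — vs P: Q (payoff 7); vs Q: S (payoff 0); vs R: R (payoff 7); vs S: Q (payoff 3).
No cell has both players best-responding. For instance, Player 1's best reply to P is Q, but against Q Player 2 prefers S over P.

There is no pure-strategy Nash equilibrium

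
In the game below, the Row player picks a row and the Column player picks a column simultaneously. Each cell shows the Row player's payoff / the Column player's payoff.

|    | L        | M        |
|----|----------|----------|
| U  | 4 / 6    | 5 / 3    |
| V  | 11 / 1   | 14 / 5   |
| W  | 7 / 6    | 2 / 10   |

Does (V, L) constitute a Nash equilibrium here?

No

Holding the Column player at L: the Row player gets 11 from V, versus 4 from U, 7 from W. No profitable deviation for the Row player.
Holding the Row player at V: the Column player gets 1 from L but could get 5 by switching to M. The Column player has a profitable deviation.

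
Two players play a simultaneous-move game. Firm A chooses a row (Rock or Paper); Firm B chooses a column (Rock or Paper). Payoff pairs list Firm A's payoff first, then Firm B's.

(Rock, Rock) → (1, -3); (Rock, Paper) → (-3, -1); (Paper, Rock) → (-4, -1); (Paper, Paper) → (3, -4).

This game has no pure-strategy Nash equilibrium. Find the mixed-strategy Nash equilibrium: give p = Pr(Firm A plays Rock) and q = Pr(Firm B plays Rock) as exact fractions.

Each player's mixing probability is pinned down by making the *other* player indifferent.
Firm B indifferent between Rock and Paper: p·(-3) + (1−p)·(-1) = p·(-1) + (1−p)·(-4) ⟹ (-1) + (-2)p = (-4) + 3p ⟹ p = 3/5.
Firm A indifferent between Rock and Paper: q·1 + (1−q)·(-3) = q·(-4) + (1−q)·3 ⟹ (-3) + 4q = 3 + (-7)q ⟹ q = 6/11.

p = 3/5, q = 6/11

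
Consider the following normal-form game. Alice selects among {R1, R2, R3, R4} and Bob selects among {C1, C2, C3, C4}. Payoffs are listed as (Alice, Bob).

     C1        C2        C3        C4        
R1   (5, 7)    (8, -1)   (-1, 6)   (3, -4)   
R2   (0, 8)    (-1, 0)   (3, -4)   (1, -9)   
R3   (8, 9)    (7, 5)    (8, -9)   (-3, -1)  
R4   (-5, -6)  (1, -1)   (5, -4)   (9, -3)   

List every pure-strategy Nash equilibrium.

(R3, C1)

Check mutual best responses: a cell is a NE iff neither player can gain by unilaterally deviating.
Alice's best responses — vs C1: R3 (payoff 8); vs C2: R1 (payoff 8); vs C3: R3 (payoff 8); vs C4: R4 (payoff 9).
Bob's best responses — vs R1: C1 (payoff 7); vs R2: C1 (payoff 8); vs R3: C1 (payoff 9); vs R4: C2 (payoff -1).
The only mutual best response is (R3, C1); neither player gains by switching there.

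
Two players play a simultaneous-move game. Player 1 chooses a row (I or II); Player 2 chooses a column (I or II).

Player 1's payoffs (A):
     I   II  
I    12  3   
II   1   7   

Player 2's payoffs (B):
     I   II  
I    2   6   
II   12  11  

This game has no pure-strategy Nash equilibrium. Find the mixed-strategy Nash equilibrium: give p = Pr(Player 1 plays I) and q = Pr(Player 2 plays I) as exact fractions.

Each player's mixing probability is pinned down by making the *other* player indifferent.
Player 2 indifferent between I and II: p·2 + (1−p)·12 = p·6 + (1−p)·11 ⟹ 12 + (-10)p = 11 + (-5)p ⟹ p = 1/5.
Player 1 indifferent between I and II: q·12 + (1−q)·3 = q·1 + (1−q)·7 ⟹ 3 + 9q = 7 + (-6)q ⟹ q = 4/15.

p = 1/5, q = 4/15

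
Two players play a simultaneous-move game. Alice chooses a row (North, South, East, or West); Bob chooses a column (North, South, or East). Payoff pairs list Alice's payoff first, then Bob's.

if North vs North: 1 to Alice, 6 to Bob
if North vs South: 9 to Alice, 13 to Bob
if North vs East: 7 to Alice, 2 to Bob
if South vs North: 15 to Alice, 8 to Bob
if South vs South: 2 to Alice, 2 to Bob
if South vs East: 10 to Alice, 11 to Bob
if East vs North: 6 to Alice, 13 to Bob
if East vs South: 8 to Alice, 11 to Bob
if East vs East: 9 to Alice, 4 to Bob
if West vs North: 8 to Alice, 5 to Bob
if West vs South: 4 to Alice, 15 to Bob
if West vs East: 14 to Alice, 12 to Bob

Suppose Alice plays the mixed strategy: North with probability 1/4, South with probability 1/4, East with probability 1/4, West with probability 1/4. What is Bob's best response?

Bob's best reply maximizes expected payoff against the mix.
North: (1/4)·6 + (1/4)·8 + (1/4)·13 + (1/4)·5 = 8
South: (1/4)·13 + (1/4)·2 + (1/4)·11 + (1/4)·15 = 41/4
East: (1/4)·2 + (1/4)·11 + (1/4)·4 + (1/4)·12 = 29/4
Highest expected payoff is 41/4, from South.

South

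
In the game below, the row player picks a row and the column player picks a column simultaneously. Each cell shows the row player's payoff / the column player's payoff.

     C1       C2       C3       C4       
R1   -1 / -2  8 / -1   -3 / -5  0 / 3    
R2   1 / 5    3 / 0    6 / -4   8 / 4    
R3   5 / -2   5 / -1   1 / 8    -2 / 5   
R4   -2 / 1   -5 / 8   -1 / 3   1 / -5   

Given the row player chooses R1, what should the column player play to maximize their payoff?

With the row player fixed at R1, the column player's payoffs are: C1 → -2, C2 → -1, C3 → -5, C4 → 3.
The maximum is 3, achieved by C4.

C4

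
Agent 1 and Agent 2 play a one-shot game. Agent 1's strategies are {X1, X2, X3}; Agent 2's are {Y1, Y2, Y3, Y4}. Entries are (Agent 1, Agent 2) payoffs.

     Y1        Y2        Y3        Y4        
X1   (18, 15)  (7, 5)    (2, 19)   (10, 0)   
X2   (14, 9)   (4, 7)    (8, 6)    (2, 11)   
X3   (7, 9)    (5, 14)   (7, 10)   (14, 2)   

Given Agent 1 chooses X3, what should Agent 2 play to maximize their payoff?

With Agent 1 fixed at X3, Agent 2's payoffs are: Y1 → 9, Y2 → 14, Y3 → 10, Y4 → 2.
The maximum is 14, achieved by Y2.

Y2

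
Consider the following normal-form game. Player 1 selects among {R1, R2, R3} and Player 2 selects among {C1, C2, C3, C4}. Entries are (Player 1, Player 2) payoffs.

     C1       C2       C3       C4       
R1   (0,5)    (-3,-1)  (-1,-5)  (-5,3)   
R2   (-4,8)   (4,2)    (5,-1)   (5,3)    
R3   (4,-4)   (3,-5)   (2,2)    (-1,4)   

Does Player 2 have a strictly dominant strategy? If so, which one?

Check whether one of Player 2's strategies beats all alternatives regardless of what the opponent does.
C1 is not dominant: against R3, C3 gives 2 > -4.
C2 is not dominant: against R1, C1 gives 5 > -1.
C3 is not dominant: against R1, C1 gives 5 > -5.
C4 is not dominant: against R1, C1 gives 5 > 3.
No single strategy is best against every opponent action.

No strictly dominant strategy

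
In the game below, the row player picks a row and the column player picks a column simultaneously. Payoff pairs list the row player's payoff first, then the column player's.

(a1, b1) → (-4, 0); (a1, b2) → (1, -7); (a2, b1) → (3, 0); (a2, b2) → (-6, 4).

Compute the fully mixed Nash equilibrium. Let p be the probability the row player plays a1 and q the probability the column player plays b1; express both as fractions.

p = 4/11, q = 1/2

Each player's mixing probability is pinned down by making the *other* player indifferent.
The column player indifferent between b1 and b2: p·0 + (1−p)·0 = p·(-7) + (1−p)·4 ⟹ 0 + 0p = 4 + (-11)p ⟹ p = 4/11.
The row player indifferent between a1 and a2: q·(-4) + (1−q)·1 = q·3 + (1−q)·(-6) ⟹ 1 + (-5)q = (-6) + 9q ⟹ q = 1/2.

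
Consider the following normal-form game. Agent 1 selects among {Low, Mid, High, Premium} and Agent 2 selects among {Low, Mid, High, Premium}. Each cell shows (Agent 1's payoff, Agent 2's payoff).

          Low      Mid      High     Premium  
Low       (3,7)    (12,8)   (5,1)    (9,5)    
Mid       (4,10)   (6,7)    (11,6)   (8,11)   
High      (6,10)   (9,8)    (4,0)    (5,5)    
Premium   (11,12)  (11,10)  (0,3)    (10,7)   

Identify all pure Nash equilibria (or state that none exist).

Find each player's best response to every opponent strategy; NE are the intersections.
Agent 1's best responses — vs Low: Premium (payoff 11); vs Mid: Low (payoff 12); vs High: Mid (payoff 11); vs Premium: Premium (payoff 10).
Agent 2's best responses — vs Low: Mid (payoff 8); vs Mid: Premium (payoff 11); vs High: Low (payoff 10); vs Premium: Low (payoff 12).
Mutual best responses occur at (Low, Mid) and (Premium, Low); at each, neither player gains by switching.

(Low, Mid) and (Premium, Low)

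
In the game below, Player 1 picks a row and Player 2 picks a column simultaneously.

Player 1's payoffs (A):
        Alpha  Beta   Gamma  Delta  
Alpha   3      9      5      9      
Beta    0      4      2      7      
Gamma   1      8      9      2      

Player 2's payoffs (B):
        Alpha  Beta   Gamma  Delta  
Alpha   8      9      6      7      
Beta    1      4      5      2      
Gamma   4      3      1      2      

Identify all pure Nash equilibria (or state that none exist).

Find each player's best response to every opponent strategy; NE are the intersections.
Player 1's best responses — vs Alpha: Alpha (payoff 3); vs Beta: Alpha (payoff 9); vs Gamma: Gamma (payoff 9); vs Delta: Alpha (payoff 9).
Player 2's best responses — vs Alpha: Beta (payoff 9); vs Beta: Gamma (payoff 5); vs Gamma: Alpha (payoff 4).
The only mutual best response is (Alpha, Beta); neither player gains by switching there.

(Alpha, Beta)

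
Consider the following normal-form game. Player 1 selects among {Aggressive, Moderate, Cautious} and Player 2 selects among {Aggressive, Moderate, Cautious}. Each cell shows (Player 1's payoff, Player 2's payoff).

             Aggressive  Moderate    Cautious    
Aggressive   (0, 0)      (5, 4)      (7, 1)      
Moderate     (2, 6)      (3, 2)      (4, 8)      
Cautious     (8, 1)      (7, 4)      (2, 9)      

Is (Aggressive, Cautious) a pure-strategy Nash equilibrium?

Holding Player 2 at Cautious: Player 1 gets 7 from Aggressive, versus 4 from Moderate, 2 from Cautious. No profitable deviation for Player 1.
Holding Player 1 at Aggressive: Player 2 gets 1 from Cautious but could get 4 by switching to Moderate. Player 2 has a profitable deviation.

No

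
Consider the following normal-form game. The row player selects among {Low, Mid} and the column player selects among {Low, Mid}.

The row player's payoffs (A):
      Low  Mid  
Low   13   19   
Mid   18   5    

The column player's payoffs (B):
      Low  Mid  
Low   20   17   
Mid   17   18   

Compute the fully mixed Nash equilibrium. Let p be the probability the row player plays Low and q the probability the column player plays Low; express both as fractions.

p = 1/4, q = 14/19

Each player's mixing probability is pinned down by making the *other* player indifferent.
The column player indifferent between Low and Mid: p·20 + (1−p)·17 = p·17 + (1−p)·18 ⟹ 17 + 3p = 18 + (-1)p ⟹ p = 1/4.
The row player indifferent between Low and Mid: q·13 + (1−q)·19 = q·18 + (1−q)·5 ⟹ 19 + (-6)q = 5 + 13q ⟹ q = 14/19.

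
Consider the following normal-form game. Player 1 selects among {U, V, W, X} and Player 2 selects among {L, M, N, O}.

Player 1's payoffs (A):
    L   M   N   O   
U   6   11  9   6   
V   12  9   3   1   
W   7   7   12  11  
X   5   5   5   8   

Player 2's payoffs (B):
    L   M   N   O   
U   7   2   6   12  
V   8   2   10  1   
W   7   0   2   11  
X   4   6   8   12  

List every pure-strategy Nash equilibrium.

(W, O)

Check mutual best responses: a cell is a NE iff neither player can gain by unilaterally deviating.
Player 1's best responses — vs L: V (payoff 12); vs M: U (payoff 11); vs N: W (payoff 12); vs O: W (payoff 11).
Player 2's best responses — vs U: O (payoff 12); vs V: N (payoff 10); vs W: O (payoff 11); vs X: O (payoff 12).
The only mutual best response is (W, O); neither player gains by switching there.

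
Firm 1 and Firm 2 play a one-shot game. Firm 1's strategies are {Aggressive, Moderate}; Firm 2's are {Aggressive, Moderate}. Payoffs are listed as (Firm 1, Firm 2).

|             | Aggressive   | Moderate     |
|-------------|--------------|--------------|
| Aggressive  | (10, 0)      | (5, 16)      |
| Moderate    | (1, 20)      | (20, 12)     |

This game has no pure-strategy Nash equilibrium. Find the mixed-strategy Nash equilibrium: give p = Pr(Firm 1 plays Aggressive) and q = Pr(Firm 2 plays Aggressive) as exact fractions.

p = 1/3, q = 5/8

Each player's mixing probability is pinned down by making the *other* player indifferent.
Firm 2 indifferent between Aggressive and Moderate: p·0 + (1−p)·20 = p·16 + (1−p)·12 ⟹ 20 + (-20)p = 12 + 4p ⟹ p = 1/3.
Firm 1 indifferent between Aggressive and Moderate: q·10 + (1−q)·5 = q·1 + (1−q)·20 ⟹ 5 + 5q = 20 + (-19)q ⟹ q = 5/8.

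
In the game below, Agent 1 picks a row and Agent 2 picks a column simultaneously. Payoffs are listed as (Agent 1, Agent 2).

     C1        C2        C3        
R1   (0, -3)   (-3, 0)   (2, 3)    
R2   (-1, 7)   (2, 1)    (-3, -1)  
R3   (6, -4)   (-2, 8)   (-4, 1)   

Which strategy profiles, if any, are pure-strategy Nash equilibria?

(R1, C3)

Find each player's best response to every opponent strategy; NE are the intersections.
Agent 1's best responses — vs C1: R3 (payoff 6); vs C2: R2 (payoff 2); vs C3: R1 (payoff 2).
Agent 2's best responses — vs R1: C3 (payoff 3); vs R2: C1 (payoff 7); vs R3: C2 (payoff 8).
The only mutual best response is (R1, C3); neither player gains by switching there.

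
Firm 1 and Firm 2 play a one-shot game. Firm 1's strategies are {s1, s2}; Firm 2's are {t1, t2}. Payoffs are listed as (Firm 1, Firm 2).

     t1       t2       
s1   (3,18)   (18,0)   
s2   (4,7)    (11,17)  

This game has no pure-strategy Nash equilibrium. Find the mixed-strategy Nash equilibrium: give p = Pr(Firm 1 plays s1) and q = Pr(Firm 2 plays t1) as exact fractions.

p = 5/14, q = 7/8

In a mixed NE each player is indifferent between their pure strategies, so the opponent's mix sets the indifference.
Firm 2 indifferent between t1 and t2: p·18 + (1−p)·7 = p·0 + (1−p)·17 ⟹ 7 + 11p = 17 + (-17)p ⟹ p = 5/14.
Firm 1 indifferent between s1 and s2: q·3 + (1−q)·18 = q·4 + (1−q)·11 ⟹ 18 + (-15)q = 11 + (-7)q ⟹ q = 7/8.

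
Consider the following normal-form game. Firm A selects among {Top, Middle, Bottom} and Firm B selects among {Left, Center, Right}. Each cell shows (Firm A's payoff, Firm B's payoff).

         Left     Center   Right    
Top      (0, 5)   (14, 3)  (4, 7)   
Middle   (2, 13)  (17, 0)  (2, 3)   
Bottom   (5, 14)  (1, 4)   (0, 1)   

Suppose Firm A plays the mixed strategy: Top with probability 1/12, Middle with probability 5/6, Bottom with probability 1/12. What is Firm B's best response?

Firm B's best reply maximizes expected payoff against the mix.
Left: (1/12)·5 + (5/6)·13 + (1/12)·14 = 149/12
Center: (1/12)·3 + (5/6)·0 + (1/12)·4 = 7/12
Right: (1/12)·7 + (5/6)·3 + (1/12)·1 = 19/6
Highest expected payoff is 149/12, from Left.

Left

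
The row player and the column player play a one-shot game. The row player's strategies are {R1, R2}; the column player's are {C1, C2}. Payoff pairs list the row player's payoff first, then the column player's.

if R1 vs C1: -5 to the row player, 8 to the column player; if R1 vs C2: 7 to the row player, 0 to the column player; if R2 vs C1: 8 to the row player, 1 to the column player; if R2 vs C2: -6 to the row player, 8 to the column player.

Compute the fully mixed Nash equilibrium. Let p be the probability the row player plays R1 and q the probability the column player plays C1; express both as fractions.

p = 7/15, q = 1/2

Each player's mixing probability is pinned down by making the *other* player indifferent.
The column player indifferent between C1 and C2: p·8 + (1−p)·1 = p·0 + (1−p)·8 ⟹ 1 + 7p = 8 + (-8)p ⟹ p = 7/15.
The row player indifferent between R1 and R2: q·(-5) + (1−q)·7 = q·8 + (1−q)·(-6) ⟹ 7 + (-12)q = (-6) + 14q ⟹ q = 1/2.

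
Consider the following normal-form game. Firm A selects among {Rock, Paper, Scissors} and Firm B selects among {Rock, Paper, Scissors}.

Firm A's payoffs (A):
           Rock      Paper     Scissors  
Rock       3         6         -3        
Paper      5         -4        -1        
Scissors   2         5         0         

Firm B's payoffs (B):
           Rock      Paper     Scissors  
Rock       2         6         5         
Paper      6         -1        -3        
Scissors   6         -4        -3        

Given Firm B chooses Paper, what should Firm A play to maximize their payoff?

With Firm B fixed at Paper, Firm A's payoffs are: Rock → 6, Paper → -4, Scissors → 5.
The maximum is 6, achieved by Rock.

Rock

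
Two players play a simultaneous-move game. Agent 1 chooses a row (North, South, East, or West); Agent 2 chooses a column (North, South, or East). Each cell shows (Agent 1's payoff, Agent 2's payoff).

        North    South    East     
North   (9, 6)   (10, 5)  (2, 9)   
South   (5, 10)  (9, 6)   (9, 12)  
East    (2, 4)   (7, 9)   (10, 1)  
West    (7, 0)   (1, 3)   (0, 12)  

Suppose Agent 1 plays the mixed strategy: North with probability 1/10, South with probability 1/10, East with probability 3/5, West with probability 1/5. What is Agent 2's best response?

Compute Agent 2's expected payoff from each pure strategy against the given mix.
North: (1/10)·6 + (1/10)·10 + (3/5)·4 + (1/5)·0 = 4
South: (1/10)·5 + (1/10)·6 + (3/5)·9 + (1/5)·3 = 71/10
East: (1/10)·9 + (1/10)·12 + (3/5)·1 + (1/5)·12 = 51/10
Highest expected payoff is 71/10, from South.

South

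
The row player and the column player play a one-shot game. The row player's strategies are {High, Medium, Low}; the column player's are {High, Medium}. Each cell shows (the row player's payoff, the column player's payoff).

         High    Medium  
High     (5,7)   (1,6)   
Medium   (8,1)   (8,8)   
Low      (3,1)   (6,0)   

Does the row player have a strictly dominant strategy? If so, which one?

Check whether one of the row player's strategies beats all alternatives regardless of what the opponent does.
Medium strictly dominates: vs High: 8 > each of {5, 3}; vs Medium: 8 > each of {1, 6}.

Medium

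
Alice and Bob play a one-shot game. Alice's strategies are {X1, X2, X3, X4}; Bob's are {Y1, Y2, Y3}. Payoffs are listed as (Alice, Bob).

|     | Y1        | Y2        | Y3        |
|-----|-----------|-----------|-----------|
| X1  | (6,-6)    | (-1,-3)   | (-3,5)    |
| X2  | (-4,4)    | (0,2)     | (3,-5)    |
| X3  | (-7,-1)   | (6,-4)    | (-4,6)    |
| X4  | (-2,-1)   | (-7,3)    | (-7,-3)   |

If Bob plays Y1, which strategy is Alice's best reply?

X1

With Bob fixed at Y1, Alice's payoffs are: X1 → 6, X2 → -4, X3 → -7, X4 → -2.
The maximum is 6, achieved by X1.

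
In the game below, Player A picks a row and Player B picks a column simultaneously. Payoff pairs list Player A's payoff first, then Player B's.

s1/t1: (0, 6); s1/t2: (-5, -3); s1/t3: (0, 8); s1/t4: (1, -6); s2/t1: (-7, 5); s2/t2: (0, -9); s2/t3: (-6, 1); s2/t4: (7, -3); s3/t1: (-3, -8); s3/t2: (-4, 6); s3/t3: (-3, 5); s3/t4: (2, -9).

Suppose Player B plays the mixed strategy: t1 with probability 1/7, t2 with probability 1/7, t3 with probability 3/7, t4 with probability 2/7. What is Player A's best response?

Player A's best reply maximizes expected payoff against the mix.
s1: (1/7)·0 + (1/7)·(-5) + (3/7)·0 + (2/7)·1 = -3/7
s2: (1/7)·(-7) + (1/7)·0 + (3/7)·(-6) + (2/7)·7 = -11/7
s3: (1/7)·(-3) + (1/7)·(-4) + (3/7)·(-3) + (2/7)·2 = -12/7
Highest expected payoff is -3/7, from s1.

s1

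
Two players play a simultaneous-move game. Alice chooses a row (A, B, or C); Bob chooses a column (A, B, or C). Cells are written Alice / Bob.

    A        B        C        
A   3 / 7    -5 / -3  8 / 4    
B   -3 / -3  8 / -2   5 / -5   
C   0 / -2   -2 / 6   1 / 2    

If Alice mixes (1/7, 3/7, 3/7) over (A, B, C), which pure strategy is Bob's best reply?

B

Bob's best reply maximizes expected payoff against the mix.
A: (1/7)·7 + (3/7)·(-3) + (3/7)·(-2) = -8/7
B: (1/7)·(-3) + (3/7)·(-2) + (3/7)·6 = 9/7
C: (1/7)·4 + (3/7)·(-5) + (3/7)·2 = -5/7
Highest expected payoff is 9/7, from B.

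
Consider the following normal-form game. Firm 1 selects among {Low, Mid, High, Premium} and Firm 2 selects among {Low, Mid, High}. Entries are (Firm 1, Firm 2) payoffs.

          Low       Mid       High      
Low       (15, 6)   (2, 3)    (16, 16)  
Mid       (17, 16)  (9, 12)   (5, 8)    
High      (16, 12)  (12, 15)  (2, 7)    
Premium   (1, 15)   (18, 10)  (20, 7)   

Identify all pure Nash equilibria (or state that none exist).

Find each player's best response to every opponent strategy; NE are the intersections.
Firm 1's best responses — vs Low: Mid (payoff 17); vs Mid: Premium (payoff 18); vs High: Premium (payoff 20).
Firm 2's best responses — vs Low: High (payoff 16); vs Mid: Low (payoff 16); vs High: Mid (payoff 15); vs Premium: Low (payoff 15).
The only mutual best response is (Mid, Low); neither player gains by switching there.

(Mid, Low)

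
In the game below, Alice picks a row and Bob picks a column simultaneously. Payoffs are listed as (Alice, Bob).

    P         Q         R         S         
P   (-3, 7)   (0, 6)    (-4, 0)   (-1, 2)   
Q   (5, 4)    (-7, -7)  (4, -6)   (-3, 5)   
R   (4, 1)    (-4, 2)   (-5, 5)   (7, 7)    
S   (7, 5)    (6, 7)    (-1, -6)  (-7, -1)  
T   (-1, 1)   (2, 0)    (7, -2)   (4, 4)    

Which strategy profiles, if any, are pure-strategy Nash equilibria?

Check mutual best responses: a cell is a NE iff neither player can gain by unilaterally deviating.
Alice's best responses — vs P: S (payoff 7); vs Q: S (payoff 6); vs R: T (payoff 7); vs S: R (payoff 7).
Bob's best responses — vs P: P (payoff 7); vs Q: S (payoff 5); vs R: S (payoff 7); vs S: Q (payoff 7); vs T: S (payoff 4).
Mutual best responses occur at (R, S) and (S, Q); at each, neither player gains by switching.

(R, S) and (S, Q)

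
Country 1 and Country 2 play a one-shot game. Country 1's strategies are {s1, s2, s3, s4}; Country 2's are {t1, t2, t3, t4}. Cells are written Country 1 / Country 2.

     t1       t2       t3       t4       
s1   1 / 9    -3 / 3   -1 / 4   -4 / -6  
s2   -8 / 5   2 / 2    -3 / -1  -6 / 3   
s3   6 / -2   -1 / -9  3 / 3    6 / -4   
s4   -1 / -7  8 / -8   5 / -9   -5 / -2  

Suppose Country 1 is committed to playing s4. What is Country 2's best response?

t4

With Country 1 fixed at s4, Country 2's payoffs are: t1 → -7, t2 → -8, t3 → -9, t4 → -2.
The maximum is -2, achieved by t4.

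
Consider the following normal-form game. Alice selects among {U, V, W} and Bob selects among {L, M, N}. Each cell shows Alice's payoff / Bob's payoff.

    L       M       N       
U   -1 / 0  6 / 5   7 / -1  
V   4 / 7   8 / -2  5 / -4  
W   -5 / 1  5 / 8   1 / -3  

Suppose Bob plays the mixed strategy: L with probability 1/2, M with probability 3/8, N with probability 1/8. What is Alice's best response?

V

Compute Alice's expected payoff from each pure strategy against the given mix.
U: (1/2)·(-1) + (3/8)·6 + (1/8)·7 = 21/8
V: (1/2)·4 + (3/8)·8 + (1/8)·5 = 45/8
W: (1/2)·(-5) + (3/8)·5 + (1/8)·1 = -1/2
Highest expected payoff is 45/8, from V.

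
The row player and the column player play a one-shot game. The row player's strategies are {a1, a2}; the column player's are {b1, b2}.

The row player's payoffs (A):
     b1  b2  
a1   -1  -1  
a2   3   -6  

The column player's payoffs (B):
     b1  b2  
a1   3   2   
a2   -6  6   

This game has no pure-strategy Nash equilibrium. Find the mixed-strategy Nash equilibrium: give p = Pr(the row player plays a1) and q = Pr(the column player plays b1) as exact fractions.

p = 12/13, q = 5/9

In a mixed NE each player is indifferent between their pure strategies, so the opponent's mix sets the indifference.
The column player indifferent between b1 and b2: p·3 + (1−p)·(-6) = p·2 + (1−p)·6 ⟹ (-6) + 9p = 6 + (-4)p ⟹ p = 12/13.
The row player indifferent between a1 and a2: q·(-1) + (1−q)·(-1) = q·3 + (1−q)·(-6) ⟹ (-1) + 0q = (-6) + 9q ⟹ q = 5/9.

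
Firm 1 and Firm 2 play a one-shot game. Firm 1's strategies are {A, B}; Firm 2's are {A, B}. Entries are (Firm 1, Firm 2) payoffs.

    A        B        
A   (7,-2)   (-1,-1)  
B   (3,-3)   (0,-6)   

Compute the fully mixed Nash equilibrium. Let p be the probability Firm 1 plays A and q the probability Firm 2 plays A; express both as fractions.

In a mixed NE each player is indifferent between their pure strategies, so the opponent's mix sets the indifference.
Firm 2 indifferent between A and B: p·(-2) + (1−p)·(-3) = p·(-1) + (1−p)·(-6) ⟹ (-3) + 1p = (-6) + 5p ⟹ p = 3/4.
Firm 1 indifferent between A and B: q·7 + (1−q)·(-1) = q·3 + (1−q)·0 ⟹ (-1) + 8q = 0 + 3q ⟹ q = 1/5.

p = 3/4, q = 1/5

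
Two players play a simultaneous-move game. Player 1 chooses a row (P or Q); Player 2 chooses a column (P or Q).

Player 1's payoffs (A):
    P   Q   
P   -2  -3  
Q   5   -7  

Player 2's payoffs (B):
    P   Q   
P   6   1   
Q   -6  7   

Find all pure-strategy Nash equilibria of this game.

Find each player's best response to every opponent strategy; NE are the intersections.
Player 1's best responses — vs P: Q (payoff 5); vs Q: P (payoff -3).
Player 2's best responses — vs P: P (payoff 6); vs Q: Q (payoff 7).
No cell has both players best-responding. For instance, Player 1's best reply to P is Q, but against Q Player 2 prefers Q over P.

There is no pure-strategy Nash equilibrium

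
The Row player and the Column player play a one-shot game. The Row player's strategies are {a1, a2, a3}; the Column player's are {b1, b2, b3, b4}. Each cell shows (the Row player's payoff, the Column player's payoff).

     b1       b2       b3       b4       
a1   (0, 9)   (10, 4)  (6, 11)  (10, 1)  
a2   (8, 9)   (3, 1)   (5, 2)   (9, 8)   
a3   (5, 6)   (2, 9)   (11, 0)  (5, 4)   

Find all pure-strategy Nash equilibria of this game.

(a2, b1)

Check mutual best responses: a cell is a NE iff neither player can gain by unilaterally deviating.
The Row player's best responses — vs b1: a2 (payoff 8); vs b2: a1 (payoff 10); vs b3: a3 (payoff 11); vs b4: a1 (payoff 10).
The Column player's best responses — vs a1: b3 (payoff 11); vs a2: b1 (payoff 9); vs a3: b2 (payoff 9).
The only mutual best response is (a2, b1); neither player gains by switching there.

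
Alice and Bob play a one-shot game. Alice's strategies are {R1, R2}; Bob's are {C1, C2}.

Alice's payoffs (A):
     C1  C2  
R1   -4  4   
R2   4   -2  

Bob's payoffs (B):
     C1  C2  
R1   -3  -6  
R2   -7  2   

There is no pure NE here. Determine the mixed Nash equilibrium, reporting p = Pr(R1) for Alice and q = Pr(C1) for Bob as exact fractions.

p = 3/4, q = 3/7

In a mixed NE each player is indifferent between their pure strategies, so the opponent's mix sets the indifference.
Bob indifferent between C1 and C2: p·(-3) + (1−p)·(-7) = p·(-6) + (1−p)·2 ⟹ (-7) + 4p = 2 + (-8)p ⟹ p = 3/4.
Alice indifferent between R1 and R2: q·(-4) + (1−q)·4 = q·4 + (1−q)·(-2) ⟹ 4 + (-8)q = (-2) + 6q ⟹ q = 3/7.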